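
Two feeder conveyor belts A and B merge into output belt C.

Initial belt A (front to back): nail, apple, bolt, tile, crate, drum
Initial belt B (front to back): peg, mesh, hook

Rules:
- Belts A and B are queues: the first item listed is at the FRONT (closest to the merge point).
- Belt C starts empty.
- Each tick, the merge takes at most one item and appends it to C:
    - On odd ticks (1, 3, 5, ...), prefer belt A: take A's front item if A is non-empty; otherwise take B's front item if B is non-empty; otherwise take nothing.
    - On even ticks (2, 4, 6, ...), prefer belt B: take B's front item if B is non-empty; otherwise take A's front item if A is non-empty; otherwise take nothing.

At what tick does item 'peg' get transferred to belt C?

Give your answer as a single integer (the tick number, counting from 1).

Answer: 2

Derivation:
Tick 1: prefer A, take nail from A; A=[apple,bolt,tile,crate,drum] B=[peg,mesh,hook] C=[nail]
Tick 2: prefer B, take peg from B; A=[apple,bolt,tile,crate,drum] B=[mesh,hook] C=[nail,peg]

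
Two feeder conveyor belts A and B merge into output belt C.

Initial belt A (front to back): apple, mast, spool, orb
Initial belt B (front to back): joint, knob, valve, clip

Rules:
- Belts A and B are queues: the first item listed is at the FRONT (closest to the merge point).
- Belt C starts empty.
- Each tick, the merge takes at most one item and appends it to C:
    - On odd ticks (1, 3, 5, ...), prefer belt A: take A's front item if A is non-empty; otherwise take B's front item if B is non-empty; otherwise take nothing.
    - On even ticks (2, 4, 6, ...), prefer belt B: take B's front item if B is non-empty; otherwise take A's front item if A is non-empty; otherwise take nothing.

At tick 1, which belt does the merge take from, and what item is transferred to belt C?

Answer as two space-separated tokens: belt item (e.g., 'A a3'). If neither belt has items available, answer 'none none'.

Answer: A apple

Derivation:
Tick 1: prefer A, take apple from A; A=[mast,spool,orb] B=[joint,knob,valve,clip] C=[apple]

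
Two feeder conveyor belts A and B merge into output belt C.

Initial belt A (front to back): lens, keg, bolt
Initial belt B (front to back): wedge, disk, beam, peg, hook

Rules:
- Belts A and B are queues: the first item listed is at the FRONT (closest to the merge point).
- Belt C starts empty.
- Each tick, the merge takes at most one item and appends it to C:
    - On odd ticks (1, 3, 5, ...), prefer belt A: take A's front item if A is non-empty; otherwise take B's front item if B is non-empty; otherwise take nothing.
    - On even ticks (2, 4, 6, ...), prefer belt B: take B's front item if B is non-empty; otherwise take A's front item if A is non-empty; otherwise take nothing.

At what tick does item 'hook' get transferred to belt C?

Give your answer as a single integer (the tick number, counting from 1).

Tick 1: prefer A, take lens from A; A=[keg,bolt] B=[wedge,disk,beam,peg,hook] C=[lens]
Tick 2: prefer B, take wedge from B; A=[keg,bolt] B=[disk,beam,peg,hook] C=[lens,wedge]
Tick 3: prefer A, take keg from A; A=[bolt] B=[disk,beam,peg,hook] C=[lens,wedge,keg]
Tick 4: prefer B, take disk from B; A=[bolt] B=[beam,peg,hook] C=[lens,wedge,keg,disk]
Tick 5: prefer A, take bolt from A; A=[-] B=[beam,peg,hook] C=[lens,wedge,keg,disk,bolt]
Tick 6: prefer B, take beam from B; A=[-] B=[peg,hook] C=[lens,wedge,keg,disk,bolt,beam]
Tick 7: prefer A, take peg from B; A=[-] B=[hook] C=[lens,wedge,keg,disk,bolt,beam,peg]
Tick 8: prefer B, take hook from B; A=[-] B=[-] C=[lens,wedge,keg,disk,bolt,beam,peg,hook]

Answer: 8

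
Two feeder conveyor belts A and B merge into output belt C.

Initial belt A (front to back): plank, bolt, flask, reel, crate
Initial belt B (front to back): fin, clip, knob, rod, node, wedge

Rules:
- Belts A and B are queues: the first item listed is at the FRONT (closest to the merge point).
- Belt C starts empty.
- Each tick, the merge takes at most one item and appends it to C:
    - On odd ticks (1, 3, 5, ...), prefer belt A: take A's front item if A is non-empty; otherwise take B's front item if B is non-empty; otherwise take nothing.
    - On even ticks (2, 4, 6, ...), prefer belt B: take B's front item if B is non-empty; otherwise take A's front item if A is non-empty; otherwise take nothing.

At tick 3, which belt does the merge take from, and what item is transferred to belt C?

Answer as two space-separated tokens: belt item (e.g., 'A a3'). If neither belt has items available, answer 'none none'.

Tick 1: prefer A, take plank from A; A=[bolt,flask,reel,crate] B=[fin,clip,knob,rod,node,wedge] C=[plank]
Tick 2: prefer B, take fin from B; A=[bolt,flask,reel,crate] B=[clip,knob,rod,node,wedge] C=[plank,fin]
Tick 3: prefer A, take bolt from A; A=[flask,reel,crate] B=[clip,knob,rod,node,wedge] C=[plank,fin,bolt]

Answer: A bolt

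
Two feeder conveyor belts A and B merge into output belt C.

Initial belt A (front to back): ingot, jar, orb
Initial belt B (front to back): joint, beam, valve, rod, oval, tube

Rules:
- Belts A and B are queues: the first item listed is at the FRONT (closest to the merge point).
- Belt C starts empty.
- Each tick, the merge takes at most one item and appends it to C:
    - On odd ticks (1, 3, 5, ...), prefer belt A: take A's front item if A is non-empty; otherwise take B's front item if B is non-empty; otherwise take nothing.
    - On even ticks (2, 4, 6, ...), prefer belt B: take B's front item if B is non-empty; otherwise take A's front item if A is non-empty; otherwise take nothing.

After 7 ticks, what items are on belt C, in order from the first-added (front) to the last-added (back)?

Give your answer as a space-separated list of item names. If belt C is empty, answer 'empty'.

Tick 1: prefer A, take ingot from A; A=[jar,orb] B=[joint,beam,valve,rod,oval,tube] C=[ingot]
Tick 2: prefer B, take joint from B; A=[jar,orb] B=[beam,valve,rod,oval,tube] C=[ingot,joint]
Tick 3: prefer A, take jar from A; A=[orb] B=[beam,valve,rod,oval,tube] C=[ingot,joint,jar]
Tick 4: prefer B, take beam from B; A=[orb] B=[valve,rod,oval,tube] C=[ingot,joint,jar,beam]
Tick 5: prefer A, take orb from A; A=[-] B=[valve,rod,oval,tube] C=[ingot,joint,jar,beam,orb]
Tick 6: prefer B, take valve from B; A=[-] B=[rod,oval,tube] C=[ingot,joint,jar,beam,orb,valve]
Tick 7: prefer A, take rod from B; A=[-] B=[oval,tube] C=[ingot,joint,jar,beam,orb,valve,rod]

Answer: ingot joint jar beam orb valve rod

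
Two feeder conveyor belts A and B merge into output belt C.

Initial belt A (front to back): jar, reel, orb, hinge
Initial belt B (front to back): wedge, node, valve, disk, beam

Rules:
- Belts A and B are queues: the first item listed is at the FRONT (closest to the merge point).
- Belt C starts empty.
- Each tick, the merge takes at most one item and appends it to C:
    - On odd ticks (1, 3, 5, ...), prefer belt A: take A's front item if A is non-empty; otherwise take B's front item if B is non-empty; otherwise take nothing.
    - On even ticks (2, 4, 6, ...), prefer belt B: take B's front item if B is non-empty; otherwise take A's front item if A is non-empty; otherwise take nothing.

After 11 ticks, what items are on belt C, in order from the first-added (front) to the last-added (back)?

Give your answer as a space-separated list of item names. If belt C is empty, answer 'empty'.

Tick 1: prefer A, take jar from A; A=[reel,orb,hinge] B=[wedge,node,valve,disk,beam] C=[jar]
Tick 2: prefer B, take wedge from B; A=[reel,orb,hinge] B=[node,valve,disk,beam] C=[jar,wedge]
Tick 3: prefer A, take reel from A; A=[orb,hinge] B=[node,valve,disk,beam] C=[jar,wedge,reel]
Tick 4: prefer B, take node from B; A=[orb,hinge] B=[valve,disk,beam] C=[jar,wedge,reel,node]
Tick 5: prefer A, take orb from A; A=[hinge] B=[valve,disk,beam] C=[jar,wedge,reel,node,orb]
Tick 6: prefer B, take valve from B; A=[hinge] B=[disk,beam] C=[jar,wedge,reel,node,orb,valve]
Tick 7: prefer A, take hinge from A; A=[-] B=[disk,beam] C=[jar,wedge,reel,node,orb,valve,hinge]
Tick 8: prefer B, take disk from B; A=[-] B=[beam] C=[jar,wedge,reel,node,orb,valve,hinge,disk]
Tick 9: prefer A, take beam from B; A=[-] B=[-] C=[jar,wedge,reel,node,orb,valve,hinge,disk,beam]
Tick 10: prefer B, both empty, nothing taken; A=[-] B=[-] C=[jar,wedge,reel,node,orb,valve,hinge,disk,beam]
Tick 11: prefer A, both empty, nothing taken; A=[-] B=[-] C=[jar,wedge,reel,node,orb,valve,hinge,disk,beam]

Answer: jar wedge reel node orb valve hinge disk beam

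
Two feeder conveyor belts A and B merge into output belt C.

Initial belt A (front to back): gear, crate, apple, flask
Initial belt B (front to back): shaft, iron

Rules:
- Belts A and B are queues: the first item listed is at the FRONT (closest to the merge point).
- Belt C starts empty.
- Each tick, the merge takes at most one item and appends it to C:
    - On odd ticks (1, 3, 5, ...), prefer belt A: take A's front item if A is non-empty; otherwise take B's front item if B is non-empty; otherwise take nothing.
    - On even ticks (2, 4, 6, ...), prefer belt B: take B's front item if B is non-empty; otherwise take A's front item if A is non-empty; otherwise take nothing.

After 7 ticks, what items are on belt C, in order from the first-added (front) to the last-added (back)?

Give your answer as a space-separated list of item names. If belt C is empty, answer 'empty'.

Answer: gear shaft crate iron apple flask

Derivation:
Tick 1: prefer A, take gear from A; A=[crate,apple,flask] B=[shaft,iron] C=[gear]
Tick 2: prefer B, take shaft from B; A=[crate,apple,flask] B=[iron] C=[gear,shaft]
Tick 3: prefer A, take crate from A; A=[apple,flask] B=[iron] C=[gear,shaft,crate]
Tick 4: prefer B, take iron from B; A=[apple,flask] B=[-] C=[gear,shaft,crate,iron]
Tick 5: prefer A, take apple from A; A=[flask] B=[-] C=[gear,shaft,crate,iron,apple]
Tick 6: prefer B, take flask from A; A=[-] B=[-] C=[gear,shaft,crate,iron,apple,flask]
Tick 7: prefer A, both empty, nothing taken; A=[-] B=[-] C=[gear,shaft,crate,iron,apple,flask]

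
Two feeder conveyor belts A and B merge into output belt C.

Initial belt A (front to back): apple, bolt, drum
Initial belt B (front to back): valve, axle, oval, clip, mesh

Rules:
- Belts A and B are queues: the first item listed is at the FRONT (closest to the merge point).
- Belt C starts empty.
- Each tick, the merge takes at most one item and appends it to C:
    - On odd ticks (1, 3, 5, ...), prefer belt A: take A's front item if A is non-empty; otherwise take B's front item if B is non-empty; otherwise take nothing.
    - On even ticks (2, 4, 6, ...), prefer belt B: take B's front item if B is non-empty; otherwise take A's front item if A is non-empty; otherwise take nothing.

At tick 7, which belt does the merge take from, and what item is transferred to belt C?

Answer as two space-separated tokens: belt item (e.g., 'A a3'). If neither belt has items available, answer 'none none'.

Tick 1: prefer A, take apple from A; A=[bolt,drum] B=[valve,axle,oval,clip,mesh] C=[apple]
Tick 2: prefer B, take valve from B; A=[bolt,drum] B=[axle,oval,clip,mesh] C=[apple,valve]
Tick 3: prefer A, take bolt from A; A=[drum] B=[axle,oval,clip,mesh] C=[apple,valve,bolt]
Tick 4: prefer B, take axle from B; A=[drum] B=[oval,clip,mesh] C=[apple,valve,bolt,axle]
Tick 5: prefer A, take drum from A; A=[-] B=[oval,clip,mesh] C=[apple,valve,bolt,axle,drum]
Tick 6: prefer B, take oval from B; A=[-] B=[clip,mesh] C=[apple,valve,bolt,axle,drum,oval]
Tick 7: prefer A, take clip from B; A=[-] B=[mesh] C=[apple,valve,bolt,axle,drum,oval,clip]

Answer: B clip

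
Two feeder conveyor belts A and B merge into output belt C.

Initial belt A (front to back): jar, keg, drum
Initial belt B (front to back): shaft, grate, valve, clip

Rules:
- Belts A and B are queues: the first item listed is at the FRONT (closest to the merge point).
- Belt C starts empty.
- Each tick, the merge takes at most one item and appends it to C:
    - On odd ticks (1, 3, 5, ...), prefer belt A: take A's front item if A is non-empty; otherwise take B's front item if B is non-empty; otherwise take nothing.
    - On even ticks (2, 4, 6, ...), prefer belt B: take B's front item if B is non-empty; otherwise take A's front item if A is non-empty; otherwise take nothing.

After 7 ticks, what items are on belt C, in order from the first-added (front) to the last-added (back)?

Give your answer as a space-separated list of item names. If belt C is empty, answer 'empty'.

Tick 1: prefer A, take jar from A; A=[keg,drum] B=[shaft,grate,valve,clip] C=[jar]
Tick 2: prefer B, take shaft from B; A=[keg,drum] B=[grate,valve,clip] C=[jar,shaft]
Tick 3: prefer A, take keg from A; A=[drum] B=[grate,valve,clip] C=[jar,shaft,keg]
Tick 4: prefer B, take grate from B; A=[drum] B=[valve,clip] C=[jar,shaft,keg,grate]
Tick 5: prefer A, take drum from A; A=[-] B=[valve,clip] C=[jar,shaft,keg,grate,drum]
Tick 6: prefer B, take valve from B; A=[-] B=[clip] C=[jar,shaft,keg,grate,drum,valve]
Tick 7: prefer A, take clip from B; A=[-] B=[-] C=[jar,shaft,keg,grate,drum,valve,clip]

Answer: jar shaft keg grate drum valve clip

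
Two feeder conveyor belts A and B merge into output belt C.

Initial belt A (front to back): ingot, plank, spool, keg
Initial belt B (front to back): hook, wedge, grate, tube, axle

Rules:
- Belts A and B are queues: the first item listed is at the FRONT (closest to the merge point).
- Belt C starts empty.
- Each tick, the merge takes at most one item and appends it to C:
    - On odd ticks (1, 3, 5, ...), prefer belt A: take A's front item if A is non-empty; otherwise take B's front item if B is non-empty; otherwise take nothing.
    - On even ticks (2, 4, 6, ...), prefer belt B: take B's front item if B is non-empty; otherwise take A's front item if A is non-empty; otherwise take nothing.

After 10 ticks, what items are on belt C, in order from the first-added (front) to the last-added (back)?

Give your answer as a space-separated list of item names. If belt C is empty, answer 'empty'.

Tick 1: prefer A, take ingot from A; A=[plank,spool,keg] B=[hook,wedge,grate,tube,axle] C=[ingot]
Tick 2: prefer B, take hook from B; A=[plank,spool,keg] B=[wedge,grate,tube,axle] C=[ingot,hook]
Tick 3: prefer A, take plank from A; A=[spool,keg] B=[wedge,grate,tube,axle] C=[ingot,hook,plank]
Tick 4: prefer B, take wedge from B; A=[spool,keg] B=[grate,tube,axle] C=[ingot,hook,plank,wedge]
Tick 5: prefer A, take spool from A; A=[keg] B=[grate,tube,axle] C=[ingot,hook,plank,wedge,spool]
Tick 6: prefer B, take grate from B; A=[keg] B=[tube,axle] C=[ingot,hook,plank,wedge,spool,grate]
Tick 7: prefer A, take keg from A; A=[-] B=[tube,axle] C=[ingot,hook,plank,wedge,spool,grate,keg]
Tick 8: prefer B, take tube from B; A=[-] B=[axle] C=[ingot,hook,plank,wedge,spool,grate,keg,tube]
Tick 9: prefer A, take axle from B; A=[-] B=[-] C=[ingot,hook,plank,wedge,spool,grate,keg,tube,axle]
Tick 10: prefer B, both empty, nothing taken; A=[-] B=[-] C=[ingot,hook,plank,wedge,spool,grate,keg,tube,axle]

Answer: ingot hook plank wedge spool grate keg tube axle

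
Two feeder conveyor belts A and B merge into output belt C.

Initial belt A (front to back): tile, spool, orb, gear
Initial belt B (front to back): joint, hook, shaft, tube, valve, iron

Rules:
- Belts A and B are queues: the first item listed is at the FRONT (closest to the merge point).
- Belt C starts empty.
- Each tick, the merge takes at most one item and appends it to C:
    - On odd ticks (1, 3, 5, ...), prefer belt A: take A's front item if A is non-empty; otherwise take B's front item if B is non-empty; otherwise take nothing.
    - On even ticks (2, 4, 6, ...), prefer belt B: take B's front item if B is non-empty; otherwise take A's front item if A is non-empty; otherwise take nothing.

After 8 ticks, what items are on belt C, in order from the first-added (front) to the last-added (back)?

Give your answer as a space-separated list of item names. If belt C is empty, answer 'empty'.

Tick 1: prefer A, take tile from A; A=[spool,orb,gear] B=[joint,hook,shaft,tube,valve,iron] C=[tile]
Tick 2: prefer B, take joint from B; A=[spool,orb,gear] B=[hook,shaft,tube,valve,iron] C=[tile,joint]
Tick 3: prefer A, take spool from A; A=[orb,gear] B=[hook,shaft,tube,valve,iron] C=[tile,joint,spool]
Tick 4: prefer B, take hook from B; A=[orb,gear] B=[shaft,tube,valve,iron] C=[tile,joint,spool,hook]
Tick 5: prefer A, take orb from A; A=[gear] B=[shaft,tube,valve,iron] C=[tile,joint,spool,hook,orb]
Tick 6: prefer B, take shaft from B; A=[gear] B=[tube,valve,iron] C=[tile,joint,spool,hook,orb,shaft]
Tick 7: prefer A, take gear from A; A=[-] B=[tube,valve,iron] C=[tile,joint,spool,hook,orb,shaft,gear]
Tick 8: prefer B, take tube from B; A=[-] B=[valve,iron] C=[tile,joint,spool,hook,orb,shaft,gear,tube]

Answer: tile joint spool hook orb shaft gear tube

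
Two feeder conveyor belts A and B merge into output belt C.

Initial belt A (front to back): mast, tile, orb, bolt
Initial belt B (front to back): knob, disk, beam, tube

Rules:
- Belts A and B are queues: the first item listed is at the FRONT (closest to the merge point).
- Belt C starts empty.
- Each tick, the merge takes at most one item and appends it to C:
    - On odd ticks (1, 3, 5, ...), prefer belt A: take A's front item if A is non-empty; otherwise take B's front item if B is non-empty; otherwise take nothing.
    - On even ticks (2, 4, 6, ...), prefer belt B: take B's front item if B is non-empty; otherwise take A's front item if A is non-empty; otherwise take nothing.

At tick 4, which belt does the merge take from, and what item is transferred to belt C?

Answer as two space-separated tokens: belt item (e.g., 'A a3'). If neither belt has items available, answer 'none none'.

Answer: B disk

Derivation:
Tick 1: prefer A, take mast from A; A=[tile,orb,bolt] B=[knob,disk,beam,tube] C=[mast]
Tick 2: prefer B, take knob from B; A=[tile,orb,bolt] B=[disk,beam,tube] C=[mast,knob]
Tick 3: prefer A, take tile from A; A=[orb,bolt] B=[disk,beam,tube] C=[mast,knob,tile]
Tick 4: prefer B, take disk from B; A=[orb,bolt] B=[beam,tube] C=[mast,knob,tile,disk]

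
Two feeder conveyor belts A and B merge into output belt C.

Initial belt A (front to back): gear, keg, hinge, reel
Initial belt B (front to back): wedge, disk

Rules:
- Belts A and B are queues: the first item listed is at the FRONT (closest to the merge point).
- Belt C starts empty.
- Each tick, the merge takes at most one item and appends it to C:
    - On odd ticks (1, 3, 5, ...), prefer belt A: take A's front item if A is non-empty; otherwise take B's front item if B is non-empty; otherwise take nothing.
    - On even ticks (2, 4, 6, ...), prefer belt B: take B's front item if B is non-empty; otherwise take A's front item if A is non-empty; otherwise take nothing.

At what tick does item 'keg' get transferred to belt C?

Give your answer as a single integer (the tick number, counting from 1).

Tick 1: prefer A, take gear from A; A=[keg,hinge,reel] B=[wedge,disk] C=[gear]
Tick 2: prefer B, take wedge from B; A=[keg,hinge,reel] B=[disk] C=[gear,wedge]
Tick 3: prefer A, take keg from A; A=[hinge,reel] B=[disk] C=[gear,wedge,keg]

Answer: 3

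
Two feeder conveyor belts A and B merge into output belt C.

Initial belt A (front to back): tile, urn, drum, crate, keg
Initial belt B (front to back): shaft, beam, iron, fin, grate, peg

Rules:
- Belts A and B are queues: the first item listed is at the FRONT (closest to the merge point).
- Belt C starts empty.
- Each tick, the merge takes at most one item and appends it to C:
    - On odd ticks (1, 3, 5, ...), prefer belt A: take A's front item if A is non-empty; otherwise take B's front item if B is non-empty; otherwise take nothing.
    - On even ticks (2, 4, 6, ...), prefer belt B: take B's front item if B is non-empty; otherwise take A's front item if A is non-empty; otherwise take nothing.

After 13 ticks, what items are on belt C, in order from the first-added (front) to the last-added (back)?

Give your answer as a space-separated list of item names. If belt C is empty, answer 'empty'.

Answer: tile shaft urn beam drum iron crate fin keg grate peg

Derivation:
Tick 1: prefer A, take tile from A; A=[urn,drum,crate,keg] B=[shaft,beam,iron,fin,grate,peg] C=[tile]
Tick 2: prefer B, take shaft from B; A=[urn,drum,crate,keg] B=[beam,iron,fin,grate,peg] C=[tile,shaft]
Tick 3: prefer A, take urn from A; A=[drum,crate,keg] B=[beam,iron,fin,grate,peg] C=[tile,shaft,urn]
Tick 4: prefer B, take beam from B; A=[drum,crate,keg] B=[iron,fin,grate,peg] C=[tile,shaft,urn,beam]
Tick 5: prefer A, take drum from A; A=[crate,keg] B=[iron,fin,grate,peg] C=[tile,shaft,urn,beam,drum]
Tick 6: prefer B, take iron from B; A=[crate,keg] B=[fin,grate,peg] C=[tile,shaft,urn,beam,drum,iron]
Tick 7: prefer A, take crate from A; A=[keg] B=[fin,grate,peg] C=[tile,shaft,urn,beam,drum,iron,crate]
Tick 8: prefer B, take fin from B; A=[keg] B=[grate,peg] C=[tile,shaft,urn,beam,drum,iron,crate,fin]
Tick 9: prefer A, take keg from A; A=[-] B=[grate,peg] C=[tile,shaft,urn,beam,drum,iron,crate,fin,keg]
Tick 10: prefer B, take grate from B; A=[-] B=[peg] C=[tile,shaft,urn,beam,drum,iron,crate,fin,keg,grate]
Tick 11: prefer A, take peg from B; A=[-] B=[-] C=[tile,shaft,urn,beam,drum,iron,crate,fin,keg,grate,peg]
Tick 12: prefer B, both empty, nothing taken; A=[-] B=[-] C=[tile,shaft,urn,beam,drum,iron,crate,fin,keg,grate,peg]
Tick 13: prefer A, both empty, nothing taken; A=[-] B=[-] C=[tile,shaft,urn,beam,drum,iron,crate,fin,keg,grate,peg]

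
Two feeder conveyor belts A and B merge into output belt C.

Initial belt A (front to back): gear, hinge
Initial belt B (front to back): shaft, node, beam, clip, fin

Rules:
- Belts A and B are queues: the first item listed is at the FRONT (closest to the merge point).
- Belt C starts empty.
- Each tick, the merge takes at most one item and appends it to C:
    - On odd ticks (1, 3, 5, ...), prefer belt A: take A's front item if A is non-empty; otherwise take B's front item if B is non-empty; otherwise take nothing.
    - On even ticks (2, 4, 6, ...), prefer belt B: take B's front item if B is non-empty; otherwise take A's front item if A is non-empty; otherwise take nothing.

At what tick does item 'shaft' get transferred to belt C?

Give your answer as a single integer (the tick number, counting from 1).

Tick 1: prefer A, take gear from A; A=[hinge] B=[shaft,node,beam,clip,fin] C=[gear]
Tick 2: prefer B, take shaft from B; A=[hinge] B=[node,beam,clip,fin] C=[gear,shaft]

Answer: 2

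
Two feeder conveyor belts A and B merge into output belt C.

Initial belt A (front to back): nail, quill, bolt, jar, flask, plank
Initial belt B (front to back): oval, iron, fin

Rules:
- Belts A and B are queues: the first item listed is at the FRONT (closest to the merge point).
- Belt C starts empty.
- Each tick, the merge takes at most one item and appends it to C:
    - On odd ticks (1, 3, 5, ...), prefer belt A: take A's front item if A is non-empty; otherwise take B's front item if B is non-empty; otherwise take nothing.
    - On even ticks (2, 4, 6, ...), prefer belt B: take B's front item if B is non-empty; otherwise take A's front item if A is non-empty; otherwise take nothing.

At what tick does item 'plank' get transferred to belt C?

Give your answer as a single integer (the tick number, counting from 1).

Tick 1: prefer A, take nail from A; A=[quill,bolt,jar,flask,plank] B=[oval,iron,fin] C=[nail]
Tick 2: prefer B, take oval from B; A=[quill,bolt,jar,flask,plank] B=[iron,fin] C=[nail,oval]
Tick 3: prefer A, take quill from A; A=[bolt,jar,flask,plank] B=[iron,fin] C=[nail,oval,quill]
Tick 4: prefer B, take iron from B; A=[bolt,jar,flask,plank] B=[fin] C=[nail,oval,quill,iron]
Tick 5: prefer A, take bolt from A; A=[jar,flask,plank] B=[fin] C=[nail,oval,quill,iron,bolt]
Tick 6: prefer B, take fin from B; A=[jar,flask,plank] B=[-] C=[nail,oval,quill,iron,bolt,fin]
Tick 7: prefer A, take jar from A; A=[flask,plank] B=[-] C=[nail,oval,quill,iron,bolt,fin,jar]
Tick 8: prefer B, take flask from A; A=[plank] B=[-] C=[nail,oval,quill,iron,bolt,fin,jar,flask]
Tick 9: prefer A, take plank from A; A=[-] B=[-] C=[nail,oval,quill,iron,bolt,fin,jar,flask,plank]

Answer: 9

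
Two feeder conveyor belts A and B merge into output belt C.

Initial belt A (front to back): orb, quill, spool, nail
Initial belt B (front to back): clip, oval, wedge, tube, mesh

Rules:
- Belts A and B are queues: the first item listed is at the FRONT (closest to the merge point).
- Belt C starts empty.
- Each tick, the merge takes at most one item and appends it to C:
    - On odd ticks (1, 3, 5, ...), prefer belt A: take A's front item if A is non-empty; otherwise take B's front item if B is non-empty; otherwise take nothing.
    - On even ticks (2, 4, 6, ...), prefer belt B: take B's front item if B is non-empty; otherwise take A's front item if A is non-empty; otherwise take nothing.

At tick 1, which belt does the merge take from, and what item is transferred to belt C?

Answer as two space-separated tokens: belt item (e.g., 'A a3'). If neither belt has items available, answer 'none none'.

Answer: A orb

Derivation:
Tick 1: prefer A, take orb from A; A=[quill,spool,nail] B=[clip,oval,wedge,tube,mesh] C=[orb]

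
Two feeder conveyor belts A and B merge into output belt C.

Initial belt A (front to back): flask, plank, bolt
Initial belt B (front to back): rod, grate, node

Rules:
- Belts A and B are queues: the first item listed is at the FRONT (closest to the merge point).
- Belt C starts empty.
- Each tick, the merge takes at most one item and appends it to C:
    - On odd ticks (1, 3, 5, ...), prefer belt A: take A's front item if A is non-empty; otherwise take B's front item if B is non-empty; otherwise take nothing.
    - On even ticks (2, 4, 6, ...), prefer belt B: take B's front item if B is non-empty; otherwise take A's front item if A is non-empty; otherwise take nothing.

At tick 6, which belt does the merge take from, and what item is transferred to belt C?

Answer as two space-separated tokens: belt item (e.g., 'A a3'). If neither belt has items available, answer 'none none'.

Tick 1: prefer A, take flask from A; A=[plank,bolt] B=[rod,grate,node] C=[flask]
Tick 2: prefer B, take rod from B; A=[plank,bolt] B=[grate,node] C=[flask,rod]
Tick 3: prefer A, take plank from A; A=[bolt] B=[grate,node] C=[flask,rod,plank]
Tick 4: prefer B, take grate from B; A=[bolt] B=[node] C=[flask,rod,plank,grate]
Tick 5: prefer A, take bolt from A; A=[-] B=[node] C=[flask,rod,plank,grate,bolt]
Tick 6: prefer B, take node from B; A=[-] B=[-] C=[flask,rod,plank,grate,bolt,node]

Answer: B node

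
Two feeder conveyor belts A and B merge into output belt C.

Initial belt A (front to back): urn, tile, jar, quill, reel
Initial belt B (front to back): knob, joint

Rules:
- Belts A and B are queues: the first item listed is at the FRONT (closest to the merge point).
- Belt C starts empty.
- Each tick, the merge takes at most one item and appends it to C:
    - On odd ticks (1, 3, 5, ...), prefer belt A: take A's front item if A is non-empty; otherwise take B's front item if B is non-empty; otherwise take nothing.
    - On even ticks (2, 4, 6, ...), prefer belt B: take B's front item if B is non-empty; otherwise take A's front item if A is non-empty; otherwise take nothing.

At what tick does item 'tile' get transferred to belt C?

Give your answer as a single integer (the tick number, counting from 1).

Tick 1: prefer A, take urn from A; A=[tile,jar,quill,reel] B=[knob,joint] C=[urn]
Tick 2: prefer B, take knob from B; A=[tile,jar,quill,reel] B=[joint] C=[urn,knob]
Tick 3: prefer A, take tile from A; A=[jar,quill,reel] B=[joint] C=[urn,knob,tile]

Answer: 3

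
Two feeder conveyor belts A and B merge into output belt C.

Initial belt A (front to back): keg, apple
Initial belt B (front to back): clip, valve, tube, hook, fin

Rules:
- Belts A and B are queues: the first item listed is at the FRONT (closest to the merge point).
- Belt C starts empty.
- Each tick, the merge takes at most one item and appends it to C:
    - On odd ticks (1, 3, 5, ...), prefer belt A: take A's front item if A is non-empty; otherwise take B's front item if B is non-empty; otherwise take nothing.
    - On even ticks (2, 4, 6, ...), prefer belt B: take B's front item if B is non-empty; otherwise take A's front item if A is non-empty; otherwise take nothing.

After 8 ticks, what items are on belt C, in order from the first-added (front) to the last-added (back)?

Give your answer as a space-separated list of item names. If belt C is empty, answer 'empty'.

Tick 1: prefer A, take keg from A; A=[apple] B=[clip,valve,tube,hook,fin] C=[keg]
Tick 2: prefer B, take clip from B; A=[apple] B=[valve,tube,hook,fin] C=[keg,clip]
Tick 3: prefer A, take apple from A; A=[-] B=[valve,tube,hook,fin] C=[keg,clip,apple]
Tick 4: prefer B, take valve from B; A=[-] B=[tube,hook,fin] C=[keg,clip,apple,valve]
Tick 5: prefer A, take tube from B; A=[-] B=[hook,fin] C=[keg,clip,apple,valve,tube]
Tick 6: prefer B, take hook from B; A=[-] B=[fin] C=[keg,clip,apple,valve,tube,hook]
Tick 7: prefer A, take fin from B; A=[-] B=[-] C=[keg,clip,apple,valve,tube,hook,fin]
Tick 8: prefer B, both empty, nothing taken; A=[-] B=[-] C=[keg,clip,apple,valve,tube,hook,fin]

Answer: keg clip apple valve tube hook fin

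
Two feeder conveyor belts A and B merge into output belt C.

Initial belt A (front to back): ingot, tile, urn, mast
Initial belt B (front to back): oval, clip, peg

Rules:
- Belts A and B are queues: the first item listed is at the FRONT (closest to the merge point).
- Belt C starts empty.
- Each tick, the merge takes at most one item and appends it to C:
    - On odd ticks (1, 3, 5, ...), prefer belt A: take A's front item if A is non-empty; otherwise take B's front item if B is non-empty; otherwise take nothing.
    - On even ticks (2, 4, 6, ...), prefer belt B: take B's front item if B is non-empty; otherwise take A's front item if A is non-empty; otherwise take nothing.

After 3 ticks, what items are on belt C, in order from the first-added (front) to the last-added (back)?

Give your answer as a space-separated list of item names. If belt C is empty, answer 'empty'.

Tick 1: prefer A, take ingot from A; A=[tile,urn,mast] B=[oval,clip,peg] C=[ingot]
Tick 2: prefer B, take oval from B; A=[tile,urn,mast] B=[clip,peg] C=[ingot,oval]
Tick 3: prefer A, take tile from A; A=[urn,mast] B=[clip,peg] C=[ingot,oval,tile]

Answer: ingot oval tile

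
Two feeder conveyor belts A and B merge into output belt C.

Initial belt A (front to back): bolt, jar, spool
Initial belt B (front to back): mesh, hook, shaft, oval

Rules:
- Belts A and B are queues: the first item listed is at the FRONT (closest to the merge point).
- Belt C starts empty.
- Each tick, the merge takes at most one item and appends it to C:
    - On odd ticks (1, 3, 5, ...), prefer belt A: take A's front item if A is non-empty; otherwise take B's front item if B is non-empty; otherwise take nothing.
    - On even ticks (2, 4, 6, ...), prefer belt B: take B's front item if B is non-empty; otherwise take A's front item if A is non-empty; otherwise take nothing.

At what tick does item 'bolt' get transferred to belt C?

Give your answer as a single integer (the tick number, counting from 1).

Tick 1: prefer A, take bolt from A; A=[jar,spool] B=[mesh,hook,shaft,oval] C=[bolt]

Answer: 1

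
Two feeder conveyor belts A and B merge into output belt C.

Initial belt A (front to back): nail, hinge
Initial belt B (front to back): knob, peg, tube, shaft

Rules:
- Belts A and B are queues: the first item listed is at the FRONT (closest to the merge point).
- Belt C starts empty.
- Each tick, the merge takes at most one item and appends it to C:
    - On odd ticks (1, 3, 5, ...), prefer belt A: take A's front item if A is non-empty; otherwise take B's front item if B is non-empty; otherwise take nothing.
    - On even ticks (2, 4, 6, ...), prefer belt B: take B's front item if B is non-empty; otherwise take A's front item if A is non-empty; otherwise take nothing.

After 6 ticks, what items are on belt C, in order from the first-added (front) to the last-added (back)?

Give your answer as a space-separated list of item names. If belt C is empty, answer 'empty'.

Answer: nail knob hinge peg tube shaft

Derivation:
Tick 1: prefer A, take nail from A; A=[hinge] B=[knob,peg,tube,shaft] C=[nail]
Tick 2: prefer B, take knob from B; A=[hinge] B=[peg,tube,shaft] C=[nail,knob]
Tick 3: prefer A, take hinge from A; A=[-] B=[peg,tube,shaft] C=[nail,knob,hinge]
Tick 4: prefer B, take peg from B; A=[-] B=[tube,shaft] C=[nail,knob,hinge,peg]
Tick 5: prefer A, take tube from B; A=[-] B=[shaft] C=[nail,knob,hinge,peg,tube]
Tick 6: prefer B, take shaft from B; A=[-] B=[-] C=[nail,knob,hinge,peg,tube,shaft]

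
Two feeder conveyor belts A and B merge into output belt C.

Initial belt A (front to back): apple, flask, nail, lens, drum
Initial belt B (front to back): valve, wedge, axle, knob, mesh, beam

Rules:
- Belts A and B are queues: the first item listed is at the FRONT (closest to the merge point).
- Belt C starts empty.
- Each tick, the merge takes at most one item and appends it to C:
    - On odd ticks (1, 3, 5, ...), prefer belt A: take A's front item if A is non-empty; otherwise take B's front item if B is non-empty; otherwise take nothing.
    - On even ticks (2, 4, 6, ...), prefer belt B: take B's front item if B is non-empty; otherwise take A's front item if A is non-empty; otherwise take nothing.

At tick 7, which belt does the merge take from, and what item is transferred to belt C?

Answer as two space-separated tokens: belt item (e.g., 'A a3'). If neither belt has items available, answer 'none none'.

Answer: A lens

Derivation:
Tick 1: prefer A, take apple from A; A=[flask,nail,lens,drum] B=[valve,wedge,axle,knob,mesh,beam] C=[apple]
Tick 2: prefer B, take valve from B; A=[flask,nail,lens,drum] B=[wedge,axle,knob,mesh,beam] C=[apple,valve]
Tick 3: prefer A, take flask from A; A=[nail,lens,drum] B=[wedge,axle,knob,mesh,beam] C=[apple,valve,flask]
Tick 4: prefer B, take wedge from B; A=[nail,lens,drum] B=[axle,knob,mesh,beam] C=[apple,valve,flask,wedge]
Tick 5: prefer A, take nail from A; A=[lens,drum] B=[axle,knob,mesh,beam] C=[apple,valve,flask,wedge,nail]
Tick 6: prefer B, take axle from B; A=[lens,drum] B=[knob,mesh,beam] C=[apple,valve,flask,wedge,nail,axle]
Tick 7: prefer A, take lens from A; A=[drum] B=[knob,mesh,beam] C=[apple,valve,flask,wedge,nail,axle,lens]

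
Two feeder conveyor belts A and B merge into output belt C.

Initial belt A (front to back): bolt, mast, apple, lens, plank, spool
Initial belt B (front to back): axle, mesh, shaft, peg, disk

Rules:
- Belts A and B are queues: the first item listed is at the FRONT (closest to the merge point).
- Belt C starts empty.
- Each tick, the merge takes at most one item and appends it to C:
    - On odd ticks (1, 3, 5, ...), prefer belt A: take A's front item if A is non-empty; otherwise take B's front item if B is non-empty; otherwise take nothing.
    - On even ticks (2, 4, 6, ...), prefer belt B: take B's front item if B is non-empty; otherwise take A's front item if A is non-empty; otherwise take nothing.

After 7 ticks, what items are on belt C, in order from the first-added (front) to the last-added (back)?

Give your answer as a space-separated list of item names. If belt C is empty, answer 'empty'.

Tick 1: prefer A, take bolt from A; A=[mast,apple,lens,plank,spool] B=[axle,mesh,shaft,peg,disk] C=[bolt]
Tick 2: prefer B, take axle from B; A=[mast,apple,lens,plank,spool] B=[mesh,shaft,peg,disk] C=[bolt,axle]
Tick 3: prefer A, take mast from A; A=[apple,lens,plank,spool] B=[mesh,shaft,peg,disk] C=[bolt,axle,mast]
Tick 4: prefer B, take mesh from B; A=[apple,lens,plank,spool] B=[shaft,peg,disk] C=[bolt,axle,mast,mesh]
Tick 5: prefer A, take apple from A; A=[lens,plank,spool] B=[shaft,peg,disk] C=[bolt,axle,mast,mesh,apple]
Tick 6: prefer B, take shaft from B; A=[lens,plank,spool] B=[peg,disk] C=[bolt,axle,mast,mesh,apple,shaft]
Tick 7: prefer A, take lens from A; A=[plank,spool] B=[peg,disk] C=[bolt,axle,mast,mesh,apple,shaft,lens]

Answer: bolt axle mast mesh apple shaft lens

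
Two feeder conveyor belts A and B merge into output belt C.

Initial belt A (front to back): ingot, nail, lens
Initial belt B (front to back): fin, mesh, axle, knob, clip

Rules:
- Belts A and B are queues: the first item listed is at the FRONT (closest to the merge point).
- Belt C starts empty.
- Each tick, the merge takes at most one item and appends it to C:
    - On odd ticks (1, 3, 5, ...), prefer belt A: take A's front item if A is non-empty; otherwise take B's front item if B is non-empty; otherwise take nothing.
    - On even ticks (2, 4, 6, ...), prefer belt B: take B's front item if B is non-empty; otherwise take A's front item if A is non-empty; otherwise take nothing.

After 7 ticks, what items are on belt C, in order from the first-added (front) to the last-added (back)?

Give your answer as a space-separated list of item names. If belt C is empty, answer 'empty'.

Tick 1: prefer A, take ingot from A; A=[nail,lens] B=[fin,mesh,axle,knob,clip] C=[ingot]
Tick 2: prefer B, take fin from B; A=[nail,lens] B=[mesh,axle,knob,clip] C=[ingot,fin]
Tick 3: prefer A, take nail from A; A=[lens] B=[mesh,axle,knob,clip] C=[ingot,fin,nail]
Tick 4: prefer B, take mesh from B; A=[lens] B=[axle,knob,clip] C=[ingot,fin,nail,mesh]
Tick 5: prefer A, take lens from A; A=[-] B=[axle,knob,clip] C=[ingot,fin,nail,mesh,lens]
Tick 6: prefer B, take axle from B; A=[-] B=[knob,clip] C=[ingot,fin,nail,mesh,lens,axle]
Tick 7: prefer A, take knob from B; A=[-] B=[clip] C=[ingot,fin,nail,mesh,lens,axle,knob]

Answer: ingot fin nail mesh lens axle knob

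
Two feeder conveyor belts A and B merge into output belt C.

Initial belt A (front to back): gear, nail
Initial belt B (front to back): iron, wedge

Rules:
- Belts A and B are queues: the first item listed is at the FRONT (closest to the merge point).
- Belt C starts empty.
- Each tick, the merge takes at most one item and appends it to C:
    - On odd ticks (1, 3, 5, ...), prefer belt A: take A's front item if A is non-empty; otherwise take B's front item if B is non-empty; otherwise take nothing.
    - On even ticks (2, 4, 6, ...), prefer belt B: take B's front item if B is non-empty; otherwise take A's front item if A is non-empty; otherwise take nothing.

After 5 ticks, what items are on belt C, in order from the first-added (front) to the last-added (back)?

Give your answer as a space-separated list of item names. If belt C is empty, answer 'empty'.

Answer: gear iron nail wedge

Derivation:
Tick 1: prefer A, take gear from A; A=[nail] B=[iron,wedge] C=[gear]
Tick 2: prefer B, take iron from B; A=[nail] B=[wedge] C=[gear,iron]
Tick 3: prefer A, take nail from A; A=[-] B=[wedge] C=[gear,iron,nail]
Tick 4: prefer B, take wedge from B; A=[-] B=[-] C=[gear,iron,nail,wedge]
Tick 5: prefer A, both empty, nothing taken; A=[-] B=[-] C=[gear,iron,nail,wedge]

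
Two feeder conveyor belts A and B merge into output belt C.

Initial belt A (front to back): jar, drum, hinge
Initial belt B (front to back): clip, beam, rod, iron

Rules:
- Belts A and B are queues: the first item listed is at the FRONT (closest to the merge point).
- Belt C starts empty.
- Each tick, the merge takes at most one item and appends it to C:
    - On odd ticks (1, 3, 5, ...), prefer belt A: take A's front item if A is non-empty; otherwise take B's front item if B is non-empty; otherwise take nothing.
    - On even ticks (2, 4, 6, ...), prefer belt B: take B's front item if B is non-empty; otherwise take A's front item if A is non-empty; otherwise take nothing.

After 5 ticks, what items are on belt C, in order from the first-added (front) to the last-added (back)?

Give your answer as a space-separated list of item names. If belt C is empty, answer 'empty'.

Tick 1: prefer A, take jar from A; A=[drum,hinge] B=[clip,beam,rod,iron] C=[jar]
Tick 2: prefer B, take clip from B; A=[drum,hinge] B=[beam,rod,iron] C=[jar,clip]
Tick 3: prefer A, take drum from A; A=[hinge] B=[beam,rod,iron] C=[jar,clip,drum]
Tick 4: prefer B, take beam from B; A=[hinge] B=[rod,iron] C=[jar,clip,drum,beam]
Tick 5: prefer A, take hinge from A; A=[-] B=[rod,iron] C=[jar,clip,drum,beam,hinge]

Answer: jar clip drum beam hinge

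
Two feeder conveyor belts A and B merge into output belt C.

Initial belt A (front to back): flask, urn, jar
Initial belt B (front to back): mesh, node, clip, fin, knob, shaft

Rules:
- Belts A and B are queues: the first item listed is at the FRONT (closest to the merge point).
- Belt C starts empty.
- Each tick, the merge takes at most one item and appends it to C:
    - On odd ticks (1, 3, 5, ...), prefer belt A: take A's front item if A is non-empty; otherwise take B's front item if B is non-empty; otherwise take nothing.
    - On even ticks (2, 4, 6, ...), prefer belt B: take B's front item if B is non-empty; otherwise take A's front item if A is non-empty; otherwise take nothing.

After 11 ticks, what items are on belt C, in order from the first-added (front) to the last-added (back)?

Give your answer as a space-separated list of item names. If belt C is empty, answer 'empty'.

Tick 1: prefer A, take flask from A; A=[urn,jar] B=[mesh,node,clip,fin,knob,shaft] C=[flask]
Tick 2: prefer B, take mesh from B; A=[urn,jar] B=[node,clip,fin,knob,shaft] C=[flask,mesh]
Tick 3: prefer A, take urn from A; A=[jar] B=[node,clip,fin,knob,shaft] C=[flask,mesh,urn]
Tick 4: prefer B, take node from B; A=[jar] B=[clip,fin,knob,shaft] C=[flask,mesh,urn,node]
Tick 5: prefer A, take jar from A; A=[-] B=[clip,fin,knob,shaft] C=[flask,mesh,urn,node,jar]
Tick 6: prefer B, take clip from B; A=[-] B=[fin,knob,shaft] C=[flask,mesh,urn,node,jar,clip]
Tick 7: prefer A, take fin from B; A=[-] B=[knob,shaft] C=[flask,mesh,urn,node,jar,clip,fin]
Tick 8: prefer B, take knob from B; A=[-] B=[shaft] C=[flask,mesh,urn,node,jar,clip,fin,knob]
Tick 9: prefer A, take shaft from B; A=[-] B=[-] C=[flask,mesh,urn,node,jar,clip,fin,knob,shaft]
Tick 10: prefer B, both empty, nothing taken; A=[-] B=[-] C=[flask,mesh,urn,node,jar,clip,fin,knob,shaft]
Tick 11: prefer A, both empty, nothing taken; A=[-] B=[-] C=[flask,mesh,urn,node,jar,clip,fin,knob,shaft]

Answer: flask mesh urn node jar clip fin knob shaft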